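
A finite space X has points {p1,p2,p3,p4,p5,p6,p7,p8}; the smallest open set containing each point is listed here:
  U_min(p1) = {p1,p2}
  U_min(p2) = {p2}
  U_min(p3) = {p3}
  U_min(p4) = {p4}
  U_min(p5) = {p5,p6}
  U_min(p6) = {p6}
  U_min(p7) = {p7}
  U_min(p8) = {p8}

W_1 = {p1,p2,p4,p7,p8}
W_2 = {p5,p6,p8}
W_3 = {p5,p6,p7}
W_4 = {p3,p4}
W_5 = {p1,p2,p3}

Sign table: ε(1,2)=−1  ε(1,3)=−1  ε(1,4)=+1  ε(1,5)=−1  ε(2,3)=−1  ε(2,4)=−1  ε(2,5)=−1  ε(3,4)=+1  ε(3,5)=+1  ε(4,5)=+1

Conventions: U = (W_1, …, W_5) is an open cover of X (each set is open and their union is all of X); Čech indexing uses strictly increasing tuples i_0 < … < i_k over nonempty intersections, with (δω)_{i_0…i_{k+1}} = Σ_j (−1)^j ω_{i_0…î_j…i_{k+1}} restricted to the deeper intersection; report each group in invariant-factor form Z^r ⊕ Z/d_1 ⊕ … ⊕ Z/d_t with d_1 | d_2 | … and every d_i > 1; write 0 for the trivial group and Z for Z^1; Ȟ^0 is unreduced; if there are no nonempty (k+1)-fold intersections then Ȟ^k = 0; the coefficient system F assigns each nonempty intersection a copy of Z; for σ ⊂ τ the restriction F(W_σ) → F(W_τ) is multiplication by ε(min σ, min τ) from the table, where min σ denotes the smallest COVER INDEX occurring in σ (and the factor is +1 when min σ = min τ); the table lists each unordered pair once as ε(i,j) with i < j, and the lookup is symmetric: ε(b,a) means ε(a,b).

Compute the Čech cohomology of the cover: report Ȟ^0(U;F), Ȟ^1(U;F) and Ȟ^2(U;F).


cover nerve:
  W12={p8} W13={p7} W14={p4} W15={p1,p2} W23={p5,p6} W45={p3}
C dims 5,6; δ0: rk 5, SNF 1^4·2
Ȟ^0: (5−5)−0=0 ⇒ 0
Ȟ^1: (6−0)−5=1 plus torsion [2] ⇒ Z ⊕ Z/2
Ȟ^2: (0−0)−0=0 ⇒ 0

Ȟ^0 ≅ 0; Ȟ^1 ≅ Z ⊕ Z/2; Ȟ^2 ≅ 0


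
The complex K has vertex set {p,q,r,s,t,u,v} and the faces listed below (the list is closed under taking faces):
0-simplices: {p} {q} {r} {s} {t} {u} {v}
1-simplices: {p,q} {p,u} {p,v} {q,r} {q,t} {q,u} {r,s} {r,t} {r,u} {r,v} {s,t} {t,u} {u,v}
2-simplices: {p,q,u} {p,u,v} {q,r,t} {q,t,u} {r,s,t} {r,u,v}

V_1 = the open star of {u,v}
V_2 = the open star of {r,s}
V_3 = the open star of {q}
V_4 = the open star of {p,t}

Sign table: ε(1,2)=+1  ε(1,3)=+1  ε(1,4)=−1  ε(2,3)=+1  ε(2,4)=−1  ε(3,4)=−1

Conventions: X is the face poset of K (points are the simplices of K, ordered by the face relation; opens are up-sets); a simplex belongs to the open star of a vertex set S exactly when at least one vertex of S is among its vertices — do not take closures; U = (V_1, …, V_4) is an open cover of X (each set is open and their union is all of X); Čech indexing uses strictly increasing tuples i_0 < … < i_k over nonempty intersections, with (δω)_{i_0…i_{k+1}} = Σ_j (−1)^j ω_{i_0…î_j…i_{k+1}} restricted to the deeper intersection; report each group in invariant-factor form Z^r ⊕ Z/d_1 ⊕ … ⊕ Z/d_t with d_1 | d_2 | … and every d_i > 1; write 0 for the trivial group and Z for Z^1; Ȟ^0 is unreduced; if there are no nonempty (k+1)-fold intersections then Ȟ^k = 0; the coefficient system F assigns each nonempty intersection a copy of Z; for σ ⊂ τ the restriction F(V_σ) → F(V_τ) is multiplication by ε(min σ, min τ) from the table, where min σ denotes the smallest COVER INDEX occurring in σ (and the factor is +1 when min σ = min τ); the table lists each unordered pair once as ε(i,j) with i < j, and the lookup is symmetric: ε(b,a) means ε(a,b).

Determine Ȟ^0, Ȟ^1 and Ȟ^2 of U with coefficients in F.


Ȟ^0(U;F) ≅ Z, Ȟ^1(U;F) ≅ Z and Ȟ^2(U;F) ≅ 0

nerve simplices:
  V1={{u},{v},{p,u},{p,v},{q,u},{r,u},{r,v},{t,u},{u,v},{p,q,u},{p,u,v},{q,t,u},{r,u,v}} V2={{r},{s},{q,r},{r,s},{r,t},{r,u},{r,v},{s,t},{q,r,t},{r,s,t},{r,u,v}} V3={{q},{p,q},{q,r},{q,t},{q,u},{p,q,u},{q,r,t},{q,t,u}} V4={{p},{t},{p,q},{p,u},{p,v},{q,t},{r,t},{s,t},{t,u},{p,q,u},{p,u,v},{q,r,t},{q,t,u},{r,s,t}}
  V12={{r,u},{r,v},{r,u,v}} V13={{q,u},{p,q,u},{q,t,u}} V14={{p,u},{p,v},{t,u},{p,q,u},{p,u,v},{q,t,u}} V23={{q,r},{q,r,t}} V24={{r,t},{s,t},{q,r,t},{r,s,t}} V34={{p,q},{q,t},{p,q,u},{q,r,t},{q,t,u}}
  V134={{p,q,u},{q,t,u}} V234={{q,r,t}}
C dims 4,6,2; δ0: rk 3, SNF 1^3; δ1: rk 2, SNF 1^2
degree 0: 4−3−0 = 1 → Ȟ^0 ≅ Z
degree 1: 6−2−3 = 1 → Ȟ^1 ≅ Z
degree 2: 2−0−2 = 0 → Ȟ^2 ≅ 0


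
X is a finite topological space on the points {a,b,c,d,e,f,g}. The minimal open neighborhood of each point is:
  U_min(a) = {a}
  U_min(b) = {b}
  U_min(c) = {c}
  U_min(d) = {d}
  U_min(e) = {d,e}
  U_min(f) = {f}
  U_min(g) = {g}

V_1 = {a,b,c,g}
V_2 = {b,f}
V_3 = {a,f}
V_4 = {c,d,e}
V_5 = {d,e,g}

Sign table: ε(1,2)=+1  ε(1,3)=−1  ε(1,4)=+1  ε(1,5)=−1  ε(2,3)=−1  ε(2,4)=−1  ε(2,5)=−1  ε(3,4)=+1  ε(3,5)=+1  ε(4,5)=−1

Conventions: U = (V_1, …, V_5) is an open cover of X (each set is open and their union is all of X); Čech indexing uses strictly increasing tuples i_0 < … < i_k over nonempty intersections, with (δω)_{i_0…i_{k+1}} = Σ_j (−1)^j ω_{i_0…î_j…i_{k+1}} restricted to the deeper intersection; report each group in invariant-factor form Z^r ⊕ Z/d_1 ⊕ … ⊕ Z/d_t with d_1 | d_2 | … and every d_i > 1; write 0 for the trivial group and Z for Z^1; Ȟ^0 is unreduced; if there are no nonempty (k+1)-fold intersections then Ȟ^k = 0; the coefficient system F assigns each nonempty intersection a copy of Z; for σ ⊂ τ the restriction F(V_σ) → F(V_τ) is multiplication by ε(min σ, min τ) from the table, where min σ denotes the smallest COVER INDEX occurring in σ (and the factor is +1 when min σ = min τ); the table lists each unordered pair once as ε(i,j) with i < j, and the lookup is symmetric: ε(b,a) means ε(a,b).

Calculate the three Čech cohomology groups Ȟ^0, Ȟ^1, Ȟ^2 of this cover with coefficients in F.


Ȟ^0 ≅ Z,  Ȟ^1 ≅ Z^2,  Ȟ^2 ≅ 0

nonempty intersections:
  V12={b} V13={a} V14={c} V15={g} V23={f} V45={d,e}
C dims 5,6; δ0: rk 4, SNF 1^4
Ȟ^0: (5−4)−0=1 ⇒ Z
Ȟ^1: (6−0)−4=2 ⇒ Z^2
Ȟ^2: (0−0)−0=0 ⇒ 0


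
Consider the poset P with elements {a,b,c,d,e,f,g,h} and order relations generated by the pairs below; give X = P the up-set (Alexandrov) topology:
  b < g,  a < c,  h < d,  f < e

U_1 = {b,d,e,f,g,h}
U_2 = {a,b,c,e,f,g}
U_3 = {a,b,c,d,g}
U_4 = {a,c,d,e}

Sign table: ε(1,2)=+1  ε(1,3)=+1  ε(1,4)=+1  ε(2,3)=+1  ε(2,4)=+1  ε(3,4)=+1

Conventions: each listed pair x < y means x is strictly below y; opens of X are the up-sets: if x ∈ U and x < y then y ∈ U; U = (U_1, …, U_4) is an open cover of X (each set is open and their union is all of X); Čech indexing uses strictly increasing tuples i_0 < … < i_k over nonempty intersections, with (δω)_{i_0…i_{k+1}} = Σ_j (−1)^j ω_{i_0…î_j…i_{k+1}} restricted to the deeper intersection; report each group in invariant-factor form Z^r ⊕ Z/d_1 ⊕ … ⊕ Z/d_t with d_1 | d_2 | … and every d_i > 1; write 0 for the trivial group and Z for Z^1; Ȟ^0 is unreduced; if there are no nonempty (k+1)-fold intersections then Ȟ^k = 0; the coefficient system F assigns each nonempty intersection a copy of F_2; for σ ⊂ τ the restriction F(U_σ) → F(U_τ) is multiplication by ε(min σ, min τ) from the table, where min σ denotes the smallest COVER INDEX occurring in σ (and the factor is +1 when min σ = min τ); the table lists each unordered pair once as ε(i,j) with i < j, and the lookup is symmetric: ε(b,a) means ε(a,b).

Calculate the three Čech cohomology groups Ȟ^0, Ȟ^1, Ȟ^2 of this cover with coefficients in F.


nerve simplices:
  U12={b,e,f,g} U13={b,d,g} U14={d,e} U23={a,b,c,g} U24={a,c,e} U34={a,c,d}
  U123={b,g} U124={e} U134={d} U234={a,c}
C dims 4,6,4; δ0: rk_F2 3; δ1: rk_F2 3
degree 0: 4−3−0 = 1 → Ȟ^0 ≅ Z/2
degree 1: 6−3−3 = 0 → Ȟ^1 ≅ 0
degree 2: 4−0−3 = 1 → Ȟ^2 ≅ Z/2

Ȟ^0 ≅ Z/2, Ȟ^1 ≅ 0 and Ȟ^2 ≅ Z/2


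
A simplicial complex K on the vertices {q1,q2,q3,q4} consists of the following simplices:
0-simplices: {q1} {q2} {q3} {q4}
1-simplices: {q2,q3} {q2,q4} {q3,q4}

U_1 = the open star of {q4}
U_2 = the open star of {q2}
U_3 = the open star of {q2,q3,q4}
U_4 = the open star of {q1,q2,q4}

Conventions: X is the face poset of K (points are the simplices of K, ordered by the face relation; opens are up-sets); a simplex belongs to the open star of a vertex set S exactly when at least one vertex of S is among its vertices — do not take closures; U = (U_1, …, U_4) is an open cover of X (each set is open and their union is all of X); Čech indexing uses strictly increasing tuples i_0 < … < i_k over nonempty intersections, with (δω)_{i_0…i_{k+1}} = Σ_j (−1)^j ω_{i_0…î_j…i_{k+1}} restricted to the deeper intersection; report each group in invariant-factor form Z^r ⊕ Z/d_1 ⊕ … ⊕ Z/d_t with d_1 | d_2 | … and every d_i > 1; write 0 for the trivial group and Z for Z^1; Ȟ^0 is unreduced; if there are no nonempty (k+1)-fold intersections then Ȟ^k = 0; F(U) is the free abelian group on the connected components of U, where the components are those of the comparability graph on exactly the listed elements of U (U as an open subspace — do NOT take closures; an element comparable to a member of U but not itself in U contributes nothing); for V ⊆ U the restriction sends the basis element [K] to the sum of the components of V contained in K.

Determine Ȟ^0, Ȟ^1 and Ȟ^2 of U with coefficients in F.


Ȟ^0(U;F) ≅ Z^2,  Ȟ^1(U;F) ≅ 0,  Ȟ^2(U;F) ≅ 0

cover nerve:
  U1={{q4},{q2,q4},{q3,q4}} U2={{q2},{q2,q3},{q2,q4}} U3={{q2},{q3},{q4},{q2,q3},{q2,q4},{q3,q4}} U4={{q1},{q2},{q4},{q2,q3},{q2,q4},{q3,q4}}
  U12={{q2,q4}} U13={{q4},{q2,q4},{q3,q4}} U14={{q4},{q2,q4},{q3,q4}} U23={{q2},{q2,q3},{q2,q4}} U24={{q2},{q2,q3},{q2,q4}} U34={{q2},{q4},{q2,q3},{q2,q4},{q3,q4}}
  U123={{q2,q4}} U124={{q2,q4}} U134={{q4},{q2,q4},{q3,q4}} U234={{q2},{q2,q3},{q2,q4}}
  U1234={{q2,q4}}
components per intersection:
  U1: {{q4},{q2,q4},{q3,q4}}
  U2: {{q2},{q2,q3},{q2,q4}}
  U3: {{q2},{q3},{q4},{q2,q3},{q2,q4},{q3,q4}}
  U4: {{q1}} {{q2},{q4},{q2,q3},{q2,q4},{q3,q4}}
  U12: {{q2,q4}}
  U13: {{q4},{q2,q4},{q3,q4}}
  U14: {{q4},{q2,q4},{q3,q4}}
  U23: {{q2},{q2,q3},{q2,q4}}
  U24: {{q2},{q2,q3},{q2,q4}}
  U34: {{q2},{q4},{q2,q3},{q2,q4},{q3,q4}}
  U123: {{q2,q4}}
  U124: {{q2,q4}}
  U134: {{q4},{q2,q4},{q3,q4}}
  U234: {{q2},{q2,q3},{q2,q4}}
  U1234: {{q2,q4}}
C dims 5,6,4,1; δ0: rk 3, SNF 1^3; δ1: rk 3, SNF 1^3; δ2: rk 1, SNF 1^1
Ȟ^0: (5−3)−0=2 ⇒ Z^2
Ȟ^1: (6−3)−3=0 ⇒ 0
Ȟ^2: (4−1)−3=0 ⇒ 0


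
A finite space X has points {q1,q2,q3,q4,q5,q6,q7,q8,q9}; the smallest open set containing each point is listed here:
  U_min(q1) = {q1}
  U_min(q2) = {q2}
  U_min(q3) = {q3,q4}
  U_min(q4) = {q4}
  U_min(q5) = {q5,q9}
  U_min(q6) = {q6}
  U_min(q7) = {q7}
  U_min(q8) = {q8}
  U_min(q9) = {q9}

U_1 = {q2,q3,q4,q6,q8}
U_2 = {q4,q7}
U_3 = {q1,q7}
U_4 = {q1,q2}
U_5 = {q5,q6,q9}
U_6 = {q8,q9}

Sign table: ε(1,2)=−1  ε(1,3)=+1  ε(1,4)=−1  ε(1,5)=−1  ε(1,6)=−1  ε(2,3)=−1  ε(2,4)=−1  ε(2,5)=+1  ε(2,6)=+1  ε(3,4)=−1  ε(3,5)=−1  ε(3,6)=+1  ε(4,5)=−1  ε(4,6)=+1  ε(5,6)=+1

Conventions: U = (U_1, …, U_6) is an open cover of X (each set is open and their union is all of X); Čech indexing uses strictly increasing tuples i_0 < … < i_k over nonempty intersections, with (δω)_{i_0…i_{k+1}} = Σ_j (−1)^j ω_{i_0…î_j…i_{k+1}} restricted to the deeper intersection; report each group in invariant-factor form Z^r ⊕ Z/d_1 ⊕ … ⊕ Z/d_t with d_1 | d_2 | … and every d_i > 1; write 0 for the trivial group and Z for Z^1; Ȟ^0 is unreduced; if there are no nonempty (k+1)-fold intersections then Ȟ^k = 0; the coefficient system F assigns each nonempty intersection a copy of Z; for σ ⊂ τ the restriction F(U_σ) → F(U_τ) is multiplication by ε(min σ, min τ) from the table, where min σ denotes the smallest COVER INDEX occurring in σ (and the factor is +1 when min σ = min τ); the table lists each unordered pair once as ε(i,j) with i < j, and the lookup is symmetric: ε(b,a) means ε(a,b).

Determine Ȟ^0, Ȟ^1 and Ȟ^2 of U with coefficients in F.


nerve simplices:
  U12={q4} U14={q2} U15={q6} U16={q8} U23={q7} U34={q1} U56={q9}
C dims 6,7; δ0: rk 5, SNF 1^5
degree 0: 6−5−0 = 1 → Ȟ^0 ≅ Z
degree 1: 7−0−5 = 2 → Ȟ^1 ≅ Z^2
degree 2: 0−0−0 = 0 → Ȟ^2 ≅ 0

Ȟ^0 = Z, Ȟ^1 = Z^2, Ȟ^2 = 0


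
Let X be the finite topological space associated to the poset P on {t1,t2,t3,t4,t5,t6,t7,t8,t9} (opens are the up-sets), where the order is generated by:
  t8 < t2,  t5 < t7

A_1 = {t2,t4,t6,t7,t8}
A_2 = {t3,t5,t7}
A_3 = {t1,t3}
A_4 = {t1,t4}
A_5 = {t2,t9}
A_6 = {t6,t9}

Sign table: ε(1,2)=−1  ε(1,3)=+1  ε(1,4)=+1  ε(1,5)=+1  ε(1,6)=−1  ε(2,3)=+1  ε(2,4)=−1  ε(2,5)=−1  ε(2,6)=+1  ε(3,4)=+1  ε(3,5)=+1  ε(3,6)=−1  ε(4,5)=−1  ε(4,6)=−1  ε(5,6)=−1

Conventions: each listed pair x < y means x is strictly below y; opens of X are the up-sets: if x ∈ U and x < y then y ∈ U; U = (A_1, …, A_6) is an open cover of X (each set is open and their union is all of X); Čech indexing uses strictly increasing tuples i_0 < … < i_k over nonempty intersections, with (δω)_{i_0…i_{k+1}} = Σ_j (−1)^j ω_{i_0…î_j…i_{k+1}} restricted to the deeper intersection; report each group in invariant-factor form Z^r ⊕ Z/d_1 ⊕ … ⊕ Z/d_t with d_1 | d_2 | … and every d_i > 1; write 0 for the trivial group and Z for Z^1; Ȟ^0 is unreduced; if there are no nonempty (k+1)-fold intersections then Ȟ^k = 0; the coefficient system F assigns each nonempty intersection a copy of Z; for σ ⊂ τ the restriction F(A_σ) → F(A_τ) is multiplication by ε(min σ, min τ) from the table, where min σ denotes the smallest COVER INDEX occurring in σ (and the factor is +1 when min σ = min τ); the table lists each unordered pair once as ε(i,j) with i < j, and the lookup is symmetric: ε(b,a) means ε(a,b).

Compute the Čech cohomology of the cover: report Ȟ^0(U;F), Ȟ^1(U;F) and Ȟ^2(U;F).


Ȟ^0 ≅ 0, Ȟ^1 ≅ Z ⊕ Z/2, Ȟ^2 ≅ 0

nerve simplices:
  A12={t7} A14={t4} A15={t2} A16={t6} A23={t3} A34={t1} A56={t9}
C dims 6,7; δ0: rk 6, SNF 1^5·2
degree 0: 6−6−0 = 0 → Ȟ^0 ≅ 0
degree 1: 7−0−6 = 1 plus torsion [2] → Ȟ^1 ≅ Z ⊕ Z/2
degree 2: 0−0−0 = 0 → Ȟ^2 ≅ 0


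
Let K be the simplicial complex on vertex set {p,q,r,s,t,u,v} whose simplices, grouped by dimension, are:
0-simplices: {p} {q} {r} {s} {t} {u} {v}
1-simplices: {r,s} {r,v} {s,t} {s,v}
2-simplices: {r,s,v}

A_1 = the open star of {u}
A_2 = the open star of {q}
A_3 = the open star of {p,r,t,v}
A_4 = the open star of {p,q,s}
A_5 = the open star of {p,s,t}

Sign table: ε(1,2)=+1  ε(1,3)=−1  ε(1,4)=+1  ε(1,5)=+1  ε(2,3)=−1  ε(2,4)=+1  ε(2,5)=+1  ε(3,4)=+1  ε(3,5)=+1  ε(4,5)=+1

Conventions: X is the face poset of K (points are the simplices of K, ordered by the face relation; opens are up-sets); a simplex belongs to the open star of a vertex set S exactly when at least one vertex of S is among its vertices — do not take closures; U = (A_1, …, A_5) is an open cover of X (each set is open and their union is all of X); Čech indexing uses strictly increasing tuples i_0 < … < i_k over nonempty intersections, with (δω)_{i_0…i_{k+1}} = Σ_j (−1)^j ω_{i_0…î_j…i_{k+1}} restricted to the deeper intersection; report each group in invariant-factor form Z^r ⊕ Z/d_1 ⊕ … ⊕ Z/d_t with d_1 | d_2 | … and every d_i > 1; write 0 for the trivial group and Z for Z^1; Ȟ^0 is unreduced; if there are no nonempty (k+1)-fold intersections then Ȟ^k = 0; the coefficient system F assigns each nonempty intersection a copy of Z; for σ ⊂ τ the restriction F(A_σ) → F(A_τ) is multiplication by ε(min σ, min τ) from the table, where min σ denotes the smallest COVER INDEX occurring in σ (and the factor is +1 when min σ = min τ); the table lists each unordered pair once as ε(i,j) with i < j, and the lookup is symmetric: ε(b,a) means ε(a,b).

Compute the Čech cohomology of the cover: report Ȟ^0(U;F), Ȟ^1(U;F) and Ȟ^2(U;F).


cover nerve:
  A1={{u}} A2={{q}} A3={{p},{r},{t},{v},{r,s},{r,v},{s,t},{s,v},{r,s,v}} A4={{p},{q},{s},{r,s},{s,t},{s,v},{r,s,v}} A5={{p},{s},{t},{r,s},{s,t},{s,v},{r,s,v}}
  A24={{q}} A34={{p},{r,s},{s,t},{s,v},{r,s,v}} A35={{p},{t},{r,s},{s,t},{s,v},{r,s,v}} A45={{p},{s},{r,s},{s,t},{s,v},{r,s,v}}
  A345={{p},{r,s},{s,t},{s,v},{r,s,v}}
C dims 5,4,1; δ0: rk 3, SNF 1^3; δ1: rk 1, SNF 1^1
Ȟ^0: (5−3)−0=2 ⇒ Z^2
Ȟ^1: (4−1)−3=0 ⇒ 0
Ȟ^2: (1−0)−1=0 ⇒ 0

Ȟ^0 ≅ Z^2, Ȟ^1 ≅ 0, Ȟ^2 ≅ 0


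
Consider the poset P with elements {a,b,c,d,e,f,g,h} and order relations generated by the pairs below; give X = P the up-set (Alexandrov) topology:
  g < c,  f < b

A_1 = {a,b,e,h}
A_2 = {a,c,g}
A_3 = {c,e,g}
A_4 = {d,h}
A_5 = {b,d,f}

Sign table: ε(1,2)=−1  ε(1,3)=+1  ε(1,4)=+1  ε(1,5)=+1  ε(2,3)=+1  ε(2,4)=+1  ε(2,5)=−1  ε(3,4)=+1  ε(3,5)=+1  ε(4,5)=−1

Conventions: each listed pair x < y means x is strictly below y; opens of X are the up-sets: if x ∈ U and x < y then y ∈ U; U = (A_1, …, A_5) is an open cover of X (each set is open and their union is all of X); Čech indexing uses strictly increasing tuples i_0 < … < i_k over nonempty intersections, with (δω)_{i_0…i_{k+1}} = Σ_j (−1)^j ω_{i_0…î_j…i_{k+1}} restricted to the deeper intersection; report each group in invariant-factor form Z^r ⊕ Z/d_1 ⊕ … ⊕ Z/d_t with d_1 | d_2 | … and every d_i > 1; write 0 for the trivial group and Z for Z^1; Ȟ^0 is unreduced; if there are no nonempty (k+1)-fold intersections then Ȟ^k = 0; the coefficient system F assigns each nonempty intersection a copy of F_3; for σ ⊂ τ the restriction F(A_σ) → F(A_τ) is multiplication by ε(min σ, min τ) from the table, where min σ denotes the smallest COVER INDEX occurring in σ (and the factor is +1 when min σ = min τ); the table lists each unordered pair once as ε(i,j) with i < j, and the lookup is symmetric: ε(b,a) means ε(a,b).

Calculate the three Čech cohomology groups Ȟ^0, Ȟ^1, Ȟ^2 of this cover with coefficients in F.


Ȟ^0 = 0,  Ȟ^1 = Z/3,  Ȟ^2 = 0

nerve of the cover:
  A12={a} A13={e} A14={h} A15={b} A23={c,g} A45={d}
C dims 5,6; δ0: rk_F3 5
Ȟ^0 = (5 − 5) − 0 = 0, so Ȟ^0 ≅ 0
Ȟ^1 = (6 − 0) − 5 = 1, so Ȟ^1 ≅ Z/3
Ȟ^2 = (0 − 0) − 0 = 0, so Ȟ^2 ≅ 0


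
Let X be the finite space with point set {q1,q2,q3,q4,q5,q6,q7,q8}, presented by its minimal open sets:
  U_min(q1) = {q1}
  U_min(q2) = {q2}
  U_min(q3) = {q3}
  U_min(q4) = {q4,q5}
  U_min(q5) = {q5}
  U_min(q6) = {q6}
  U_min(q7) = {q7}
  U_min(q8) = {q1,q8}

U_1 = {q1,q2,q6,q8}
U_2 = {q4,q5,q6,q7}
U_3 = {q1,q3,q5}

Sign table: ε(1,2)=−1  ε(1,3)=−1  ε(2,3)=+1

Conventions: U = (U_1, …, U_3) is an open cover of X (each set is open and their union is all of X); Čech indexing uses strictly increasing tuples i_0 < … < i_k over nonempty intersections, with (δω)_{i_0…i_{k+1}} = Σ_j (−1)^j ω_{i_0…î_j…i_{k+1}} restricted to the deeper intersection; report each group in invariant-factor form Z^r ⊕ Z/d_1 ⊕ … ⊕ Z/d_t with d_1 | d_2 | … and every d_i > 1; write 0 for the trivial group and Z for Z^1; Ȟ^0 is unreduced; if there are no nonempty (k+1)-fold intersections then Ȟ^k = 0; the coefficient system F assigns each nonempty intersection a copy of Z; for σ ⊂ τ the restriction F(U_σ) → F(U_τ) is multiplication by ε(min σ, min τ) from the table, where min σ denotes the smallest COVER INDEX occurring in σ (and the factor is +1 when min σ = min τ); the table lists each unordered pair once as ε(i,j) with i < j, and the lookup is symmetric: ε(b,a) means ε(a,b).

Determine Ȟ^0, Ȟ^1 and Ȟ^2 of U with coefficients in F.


Ȟ^0 ≅ Z, Ȟ^1 ≅ Z, Ȟ^2 ≅ 0

nonempty intersections:
  U12={q6} U13={q1} U23={q5}
C dims 3,3; δ0: rk 2, SNF 1^2
Ȟ^0: (3−2)−0=1 ⇒ Z
Ȟ^1: (3−0)−2=1 ⇒ Z
Ȟ^2: (0−0)−0=0 ⇒ 0


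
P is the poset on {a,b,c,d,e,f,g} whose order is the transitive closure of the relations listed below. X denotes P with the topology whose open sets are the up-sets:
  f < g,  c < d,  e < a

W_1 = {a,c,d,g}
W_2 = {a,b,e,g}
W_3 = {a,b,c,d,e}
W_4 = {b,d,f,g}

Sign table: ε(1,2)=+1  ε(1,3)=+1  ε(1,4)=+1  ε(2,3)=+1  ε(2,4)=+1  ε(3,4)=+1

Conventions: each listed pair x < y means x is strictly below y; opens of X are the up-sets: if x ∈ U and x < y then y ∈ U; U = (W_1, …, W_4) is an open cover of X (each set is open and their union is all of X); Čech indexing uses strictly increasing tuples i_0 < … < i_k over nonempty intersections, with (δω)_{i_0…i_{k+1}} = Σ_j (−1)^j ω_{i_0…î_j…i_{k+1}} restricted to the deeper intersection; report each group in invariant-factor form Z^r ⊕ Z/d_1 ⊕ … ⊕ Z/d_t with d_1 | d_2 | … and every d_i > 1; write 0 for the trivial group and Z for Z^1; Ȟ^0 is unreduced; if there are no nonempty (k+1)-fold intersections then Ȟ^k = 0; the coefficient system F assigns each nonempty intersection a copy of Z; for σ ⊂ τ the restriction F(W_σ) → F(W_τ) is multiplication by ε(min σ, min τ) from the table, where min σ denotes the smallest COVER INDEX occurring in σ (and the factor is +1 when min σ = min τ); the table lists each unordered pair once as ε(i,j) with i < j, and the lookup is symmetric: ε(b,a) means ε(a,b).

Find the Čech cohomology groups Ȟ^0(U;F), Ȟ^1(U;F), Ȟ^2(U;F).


Ȟ^0 = Z; Ȟ^1 = 0; Ȟ^2 = Z

intersection data:
  W12={a,g} W13={a,c,d} W14={d,g} W23={a,b,e} W24={b,g} W34={b,d}
  W123={a} W124={g} W134={d} W234={b}
C dims 4,6,4; δ0: rk 3, SNF 1^3; δ1: rk 3, SNF 1^3
Ȟ^0 = (4 − 3) − 0 = 1, so Ȟ^0 ≅ Z
Ȟ^1 = (6 − 3) − 3 = 0, so Ȟ^1 ≅ 0
Ȟ^2 = (4 − 0) − 3 = 1, so Ȟ^2 ≅ Z


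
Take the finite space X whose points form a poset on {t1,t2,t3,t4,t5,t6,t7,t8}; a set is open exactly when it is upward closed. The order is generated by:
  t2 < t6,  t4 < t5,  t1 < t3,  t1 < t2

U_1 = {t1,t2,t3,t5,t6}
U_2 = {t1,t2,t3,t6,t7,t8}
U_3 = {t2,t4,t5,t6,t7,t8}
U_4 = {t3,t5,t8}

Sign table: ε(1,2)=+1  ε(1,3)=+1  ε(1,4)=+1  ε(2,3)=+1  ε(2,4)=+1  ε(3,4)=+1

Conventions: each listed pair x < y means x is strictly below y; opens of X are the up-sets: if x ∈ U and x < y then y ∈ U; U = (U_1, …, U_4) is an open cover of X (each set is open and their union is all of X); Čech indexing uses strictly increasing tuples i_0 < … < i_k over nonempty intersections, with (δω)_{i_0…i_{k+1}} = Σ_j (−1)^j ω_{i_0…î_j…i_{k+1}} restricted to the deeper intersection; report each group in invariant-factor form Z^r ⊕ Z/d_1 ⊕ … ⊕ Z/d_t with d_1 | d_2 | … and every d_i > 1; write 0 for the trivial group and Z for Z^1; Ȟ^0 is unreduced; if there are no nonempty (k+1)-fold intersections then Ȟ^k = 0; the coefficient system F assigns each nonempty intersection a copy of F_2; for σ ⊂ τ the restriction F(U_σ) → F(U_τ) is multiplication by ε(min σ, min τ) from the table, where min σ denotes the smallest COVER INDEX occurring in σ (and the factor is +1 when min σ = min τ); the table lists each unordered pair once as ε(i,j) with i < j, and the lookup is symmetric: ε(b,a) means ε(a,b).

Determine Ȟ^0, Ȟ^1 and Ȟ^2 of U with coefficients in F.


Ȟ^0(U;F) ≅ Z/2; Ȟ^1(U;F) ≅ 0; Ȟ^2(U;F) ≅ Z/2

nerve simplices:
  U12={t1,t2,t3,t6} U13={t2,t5,t6} U14={t3,t5} U23={t2,t6,t7,t8} U24={t3,t8} U34={t5,t8}
  U123={t2,t6} U124={t3} U134={t5} U234={t8}
C dims 4,6,4; δ0: rk_F2 3; δ1: rk_F2 3
degree 0: 4−3−0 = 1 → Ȟ^0 ≅ Z/2
degree 1: 6−3−3 = 0 → Ȟ^1 ≅ 0
degree 2: 4−0−3 = 1 → Ȟ^2 ≅ Z/2


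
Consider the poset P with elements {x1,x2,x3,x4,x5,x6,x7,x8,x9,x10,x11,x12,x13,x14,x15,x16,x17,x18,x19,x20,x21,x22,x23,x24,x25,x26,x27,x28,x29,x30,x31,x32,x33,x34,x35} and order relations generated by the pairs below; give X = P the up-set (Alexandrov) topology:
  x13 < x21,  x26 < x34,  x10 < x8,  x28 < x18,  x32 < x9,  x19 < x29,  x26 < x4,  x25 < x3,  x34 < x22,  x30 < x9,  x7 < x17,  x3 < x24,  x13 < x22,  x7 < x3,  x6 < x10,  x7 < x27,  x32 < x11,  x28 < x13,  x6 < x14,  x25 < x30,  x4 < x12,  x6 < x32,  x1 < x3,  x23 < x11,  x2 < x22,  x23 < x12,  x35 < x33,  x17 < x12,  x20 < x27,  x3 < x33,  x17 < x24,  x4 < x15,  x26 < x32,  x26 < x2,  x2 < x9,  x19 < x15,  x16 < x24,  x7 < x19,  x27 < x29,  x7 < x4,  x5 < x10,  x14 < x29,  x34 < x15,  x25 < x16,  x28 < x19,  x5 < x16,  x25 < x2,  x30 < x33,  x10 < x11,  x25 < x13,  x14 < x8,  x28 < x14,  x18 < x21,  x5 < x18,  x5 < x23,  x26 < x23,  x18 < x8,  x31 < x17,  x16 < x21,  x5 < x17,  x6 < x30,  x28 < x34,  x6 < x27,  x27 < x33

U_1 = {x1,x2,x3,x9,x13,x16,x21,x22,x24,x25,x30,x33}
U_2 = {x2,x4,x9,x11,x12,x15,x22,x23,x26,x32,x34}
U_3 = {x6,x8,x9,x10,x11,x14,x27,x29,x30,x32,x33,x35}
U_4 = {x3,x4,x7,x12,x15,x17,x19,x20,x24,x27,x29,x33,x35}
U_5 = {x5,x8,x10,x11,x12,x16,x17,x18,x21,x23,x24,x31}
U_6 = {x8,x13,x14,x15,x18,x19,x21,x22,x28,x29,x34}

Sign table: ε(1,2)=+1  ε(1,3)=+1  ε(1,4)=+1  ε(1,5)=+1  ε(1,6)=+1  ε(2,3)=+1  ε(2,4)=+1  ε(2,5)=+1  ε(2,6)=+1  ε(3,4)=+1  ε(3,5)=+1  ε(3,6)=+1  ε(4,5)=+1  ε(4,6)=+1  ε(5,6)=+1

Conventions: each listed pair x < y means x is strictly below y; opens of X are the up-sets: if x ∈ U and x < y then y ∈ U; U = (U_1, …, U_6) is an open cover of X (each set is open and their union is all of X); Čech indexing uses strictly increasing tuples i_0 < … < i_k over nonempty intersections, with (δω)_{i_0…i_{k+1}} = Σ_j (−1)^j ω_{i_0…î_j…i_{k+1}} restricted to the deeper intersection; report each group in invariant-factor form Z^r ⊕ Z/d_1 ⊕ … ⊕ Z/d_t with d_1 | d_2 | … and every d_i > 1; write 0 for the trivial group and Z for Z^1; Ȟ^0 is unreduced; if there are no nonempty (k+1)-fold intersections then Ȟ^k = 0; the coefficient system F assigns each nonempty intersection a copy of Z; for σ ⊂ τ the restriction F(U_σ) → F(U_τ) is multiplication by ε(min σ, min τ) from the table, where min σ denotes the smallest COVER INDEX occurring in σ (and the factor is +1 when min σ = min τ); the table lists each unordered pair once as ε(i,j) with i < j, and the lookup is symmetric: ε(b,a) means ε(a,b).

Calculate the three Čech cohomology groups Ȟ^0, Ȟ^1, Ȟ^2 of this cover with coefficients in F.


nerve simplices:
  U12={x2,x9,x22} U13={x9,x30,x33} U14={x3,x24,x33} U15={x16,x21,x24} U16={x13,x21,x22} U23={x9,x11,x32} U24={x4,x12,x15} U25={x11,x12,x23} U26={x15,x22,x34} U34={x27,x29,x33,x35} U35={x8,x10,x11} U36={x8,x14,x29} U45={x12,x17,x24} U46={x15,x19,x29} U56={x8,x18,x21}
  U123={x9} U126={x22} U134={x33} U145={x24} U156={x21} U235={x11} U245={x12} U246={x15} U346={x29} U356={x8}
C dims 6,15,10; δ0: rk 5, SNF 1^5; δ1: rk 10, SNF 1^9·2
degree 0: 6−5−0 = 1 → Ȟ^0 ≅ Z
degree 1: 15−10−5 = 0 → Ȟ^1 ≅ 0
degree 2: 10−0−10 = 0 plus torsion [2] → Ȟ^2 ≅ Z/2

Ȟ^0 ≅ Z; Ȟ^1 ≅ 0; Ȟ^2 ≅ Z/2


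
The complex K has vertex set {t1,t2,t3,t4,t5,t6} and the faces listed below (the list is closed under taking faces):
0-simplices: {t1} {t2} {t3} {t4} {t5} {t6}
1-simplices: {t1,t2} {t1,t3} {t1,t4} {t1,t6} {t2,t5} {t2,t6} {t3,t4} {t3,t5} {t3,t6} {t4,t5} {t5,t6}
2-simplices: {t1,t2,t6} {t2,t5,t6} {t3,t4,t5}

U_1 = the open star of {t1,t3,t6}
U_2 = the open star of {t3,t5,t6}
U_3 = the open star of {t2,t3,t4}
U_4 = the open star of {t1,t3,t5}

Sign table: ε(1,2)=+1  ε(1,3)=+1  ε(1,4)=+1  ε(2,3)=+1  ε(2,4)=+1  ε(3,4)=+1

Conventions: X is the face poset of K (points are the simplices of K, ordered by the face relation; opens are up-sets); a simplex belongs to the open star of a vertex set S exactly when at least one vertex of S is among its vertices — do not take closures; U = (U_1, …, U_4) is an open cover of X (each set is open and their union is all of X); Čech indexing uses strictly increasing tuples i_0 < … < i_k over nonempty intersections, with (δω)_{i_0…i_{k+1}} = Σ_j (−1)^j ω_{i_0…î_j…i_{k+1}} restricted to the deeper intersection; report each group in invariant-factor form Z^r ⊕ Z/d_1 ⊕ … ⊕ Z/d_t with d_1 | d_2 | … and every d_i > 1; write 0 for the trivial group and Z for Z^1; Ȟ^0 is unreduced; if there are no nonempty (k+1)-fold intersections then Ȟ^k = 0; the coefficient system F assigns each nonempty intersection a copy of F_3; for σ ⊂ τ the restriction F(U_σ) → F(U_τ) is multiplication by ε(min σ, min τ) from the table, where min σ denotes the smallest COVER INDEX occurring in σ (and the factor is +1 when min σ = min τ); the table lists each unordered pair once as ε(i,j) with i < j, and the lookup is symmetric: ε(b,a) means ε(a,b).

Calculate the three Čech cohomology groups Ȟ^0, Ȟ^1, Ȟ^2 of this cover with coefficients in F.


Ȟ^0 ≅ Z/3,  Ȟ^1 ≅ 0,  Ȟ^2 ≅ 0

nerve of the cover:
  U1={{t1},{t3},{t6},{t1,t2},{t1,t3},{t1,t4},{t1,t6},{t2,t6},{t3,t4},{t3,t5},{t3,t6},{t5,t6},{t1,t2,t6},{t2,t5,t6},{t3,t4,t5}} U2={{t3},{t5},{t6},{t1,t3},{t1,t6},{t2,t5},{t2,t6},{t3,t4},{t3,t5},{t3,t6},{t4,t5},{t5,t6},{t1,t2,t6},{t2,t5,t6},{t3,t4,t5}} U3={{t2},{t3},{t4},{t1,t2},{t1,t3},{t1,t4},{t2,t5},{t2,t6},{t3,t4},{t3,t5},{t3,t6},{t4,t5},{t1,t2,t6},{t2,t5,t6},{t3,t4,t5}} U4={{t1},{t3},{t5},{t1,t2},{t1,t3},{t1,t4},{t1,t6},{t2,t5},{t3,t4},{t3,t5},{t3,t6},{t4,t5},{t5,t6},{t1,t2,t6},{t2,t5,t6},{t3,t4,t5}}
  U12={{t3},{t6},{t1,t3},{t1,t6},{t2,t6},{t3,t4},{t3,t5},{t3,t6},{t5,t6},{t1,t2,t6},{t2,t5,t6},{t3,t4,t5}} U13={{t3},{t1,t2},{t1,t3},{t1,t4},{t2,t6},{t3,t4},{t3,t5},{t3,t6},{t1,t2,t6},{t2,t5,t6},{t3,t4,t5}} U14={{t1},{t3},{t1,t2},{t1,t3},{t1,t4},{t1,t6},{t3,t4},{t3,t5},{t3,t6},{t5,t6},{t1,t2,t6},{t2,t5,t6},{t3,t4,t5}} U23={{t3},{t1,t3},{t2,t5},{t2,t6},{t3,t4},{t3,t5},{t3,t6},{t4,t5},{t1,t2,t6},{t2,t5,t6},{t3,t4,t5}} U24={{t3},{t5},{t1,t3},{t1,t6},{t2,t5},{t3,t4},{t3,t5},{t3,t6},{t4,t5},{t5,t6},{t1,t2,t6},{t2,t5,t6},{t3,t4,t5}} U34={{t3},{t1,t2},{t1,t3},{t1,t4},{t2,t5},{t3,t4},{t3,t5},{t3,t6},{t4,t5},{t1,t2,t6},{t2,t5,t6},{t3,t4,t5}}
  U123={{t3},{t1,t3},{t2,t6},{t3,t4},{t3,t5},{t3,t6},{t1,t2,t6},{t2,t5,t6},{t3,t4,t5}} U124={{t3},{t1,t3},{t1,t6},{t3,t4},{t3,t5},{t3,t6},{t5,t6},{t1,t2,t6},{t2,t5,t6},{t3,t4,t5}} U134={{t3},{t1,t2},{t1,t3},{t1,t4},{t3,t4},{t3,t5},{t3,t6},{t1,t2,t6},{t2,t5,t6},{t3,t4,t5}} U234={{t3},{t1,t3},{t2,t5},{t3,t4},{t3,t5},{t3,t6},{t4,t5},{t1,t2,t6},{t2,t5,t6},{t3,t4,t5}}
  U1234={{t3},{t1,t3},{t3,t4},{t3,t5},{t3,t6},{t1,t2,t6},{t2,t5,t6},{t3,t4,t5}}
C dims 4,6,4,1; δ0: rk_F3 3; δ1: rk_F3 3; δ2: rk_F3 1
Ȟ^0 = (4 − 3) − 0 = 1, so Ȟ^0 ≅ Z/3
Ȟ^1 = (6 − 3) − 3 = 0, so Ȟ^1 ≅ 0
Ȟ^2 = (4 − 1) − 3 = 0, so Ȟ^2 ≅ 0


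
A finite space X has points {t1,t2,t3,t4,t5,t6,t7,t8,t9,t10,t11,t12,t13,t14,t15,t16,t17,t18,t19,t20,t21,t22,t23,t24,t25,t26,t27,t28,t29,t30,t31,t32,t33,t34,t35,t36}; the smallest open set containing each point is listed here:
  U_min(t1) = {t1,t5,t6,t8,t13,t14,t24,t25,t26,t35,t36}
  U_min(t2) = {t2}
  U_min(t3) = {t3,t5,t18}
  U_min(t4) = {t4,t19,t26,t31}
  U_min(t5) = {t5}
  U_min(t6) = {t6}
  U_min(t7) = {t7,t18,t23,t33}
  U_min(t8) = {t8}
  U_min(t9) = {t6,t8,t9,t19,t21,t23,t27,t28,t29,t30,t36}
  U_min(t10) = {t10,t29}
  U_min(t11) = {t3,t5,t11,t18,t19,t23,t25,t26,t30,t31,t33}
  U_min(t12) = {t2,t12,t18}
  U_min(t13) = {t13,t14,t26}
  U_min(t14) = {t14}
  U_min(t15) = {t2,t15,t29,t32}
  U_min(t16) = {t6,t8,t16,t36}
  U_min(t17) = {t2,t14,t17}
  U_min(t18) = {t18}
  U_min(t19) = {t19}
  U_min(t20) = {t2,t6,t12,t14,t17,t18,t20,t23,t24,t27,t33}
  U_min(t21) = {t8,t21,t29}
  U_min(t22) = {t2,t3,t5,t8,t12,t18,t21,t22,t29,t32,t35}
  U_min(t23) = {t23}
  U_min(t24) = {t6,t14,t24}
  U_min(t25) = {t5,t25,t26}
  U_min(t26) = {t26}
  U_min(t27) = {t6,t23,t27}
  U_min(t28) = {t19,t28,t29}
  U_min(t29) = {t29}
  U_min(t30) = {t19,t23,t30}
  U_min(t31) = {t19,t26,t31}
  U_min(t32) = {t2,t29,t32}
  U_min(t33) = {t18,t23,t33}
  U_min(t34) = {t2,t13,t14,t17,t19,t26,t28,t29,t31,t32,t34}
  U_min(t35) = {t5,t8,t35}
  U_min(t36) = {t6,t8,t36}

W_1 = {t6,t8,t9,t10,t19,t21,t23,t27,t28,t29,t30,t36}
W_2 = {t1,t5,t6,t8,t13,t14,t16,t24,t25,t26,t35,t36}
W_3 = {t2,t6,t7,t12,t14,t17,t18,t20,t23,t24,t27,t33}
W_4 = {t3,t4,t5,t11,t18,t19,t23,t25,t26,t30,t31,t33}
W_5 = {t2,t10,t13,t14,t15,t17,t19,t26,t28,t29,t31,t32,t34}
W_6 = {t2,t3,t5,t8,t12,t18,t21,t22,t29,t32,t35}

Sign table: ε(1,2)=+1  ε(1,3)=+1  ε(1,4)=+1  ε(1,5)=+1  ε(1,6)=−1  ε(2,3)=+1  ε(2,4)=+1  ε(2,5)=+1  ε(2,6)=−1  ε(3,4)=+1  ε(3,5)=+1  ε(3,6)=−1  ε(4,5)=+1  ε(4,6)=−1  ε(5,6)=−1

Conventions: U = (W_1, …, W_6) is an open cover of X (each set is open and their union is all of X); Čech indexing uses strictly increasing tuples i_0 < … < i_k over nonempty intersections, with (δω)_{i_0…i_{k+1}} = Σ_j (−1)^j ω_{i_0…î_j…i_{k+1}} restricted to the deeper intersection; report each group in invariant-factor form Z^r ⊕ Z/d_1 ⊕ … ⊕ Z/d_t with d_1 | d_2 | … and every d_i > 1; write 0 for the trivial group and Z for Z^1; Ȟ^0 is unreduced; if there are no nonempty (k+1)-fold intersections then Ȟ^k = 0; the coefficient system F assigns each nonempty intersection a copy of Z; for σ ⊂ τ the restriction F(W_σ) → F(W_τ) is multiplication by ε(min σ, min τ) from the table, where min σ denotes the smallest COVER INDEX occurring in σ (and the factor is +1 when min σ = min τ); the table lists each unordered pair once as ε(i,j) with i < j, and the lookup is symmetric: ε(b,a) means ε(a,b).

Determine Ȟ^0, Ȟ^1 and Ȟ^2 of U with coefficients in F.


nonempty intersections:
  W12={t6,t8,t36} W13={t6,t23,t27} W14={t19,t23,t30} W15={t10,t19,t28,t29} W16={t8,t21,t29} W23={t6,t14,t24} W24={t5,t25,t26} W25={t13,t14,t26} W26={t5,t8,t35} W34={t18,t23,t33} W35={t2,t14,t17} W36={t2,t12,t18} W45={t19,t26,t31} W46={t3,t5,t18} W56={t2,t29,t32}
  W123={t6} W126={t8} W134={t23} W145={t19} W156={t29} W235={t14} W245={t26} W246={t5} W346={t18} W356={t2}
C dims 6,15,10; δ0: rk 5, SNF 1^5; δ1: rk 10, SNF 1^9·2
Ȟ^0: (6−5)−0=1 ⇒ Z
Ȟ^1: (15−10)−5=0 ⇒ 0
Ȟ^2: (10−0)−10=0 plus torsion [2] ⇒ Z/2

Ȟ^0 ≅ Z, Ȟ^1 ≅ 0 and Ȟ^2 ≅ Z/2


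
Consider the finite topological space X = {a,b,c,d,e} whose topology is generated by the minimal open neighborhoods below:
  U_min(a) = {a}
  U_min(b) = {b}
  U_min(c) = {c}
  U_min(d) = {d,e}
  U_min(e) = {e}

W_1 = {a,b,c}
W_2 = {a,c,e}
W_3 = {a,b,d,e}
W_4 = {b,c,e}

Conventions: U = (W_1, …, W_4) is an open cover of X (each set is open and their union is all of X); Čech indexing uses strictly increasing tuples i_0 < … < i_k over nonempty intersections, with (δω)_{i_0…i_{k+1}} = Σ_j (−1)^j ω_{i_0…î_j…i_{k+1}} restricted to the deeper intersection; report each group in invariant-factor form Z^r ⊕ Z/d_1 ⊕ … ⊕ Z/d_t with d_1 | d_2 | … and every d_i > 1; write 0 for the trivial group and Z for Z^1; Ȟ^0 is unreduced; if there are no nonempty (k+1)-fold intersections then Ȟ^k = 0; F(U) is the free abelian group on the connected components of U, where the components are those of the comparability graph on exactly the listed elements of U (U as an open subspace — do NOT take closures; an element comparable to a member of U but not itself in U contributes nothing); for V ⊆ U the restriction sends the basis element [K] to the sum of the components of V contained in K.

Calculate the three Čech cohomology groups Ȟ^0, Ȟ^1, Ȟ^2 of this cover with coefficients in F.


Ȟ^0 = Z^4,  Ȟ^1 = 0,  Ȟ^2 = 0

cover nerve:
  W12={a,c} W13={a,b} W14={b,c} W23={a,e} W24={c,e} W34={b,e}
  W123={a} W124={c} W134={b} W234={e}
components per intersection:
  W1: {a} {b} {c}
  W2: {a} {c} {e}
  W3: {a} {b} {d,e}
  W4: {b} {c} {e}
  W12: {a} {c}
  W13: {a} {b}
  W14: {b} {c}
  W23: {a} {e}
  W24: {c} {e}
  W34: {b} {e}
  W123: {a}
  W124: {c}
  W134: {b}
  W234: {e}
C dims 12,12,4; δ0: rk 8, SNF 1^8; δ1: rk 4, SNF 1^4
Ȟ^0: (12−8)−0=4 ⇒ Z^4
Ȟ^1: (12−4)−8=0 ⇒ 0
Ȟ^2: (4−0)−4=0 ⇒ 0


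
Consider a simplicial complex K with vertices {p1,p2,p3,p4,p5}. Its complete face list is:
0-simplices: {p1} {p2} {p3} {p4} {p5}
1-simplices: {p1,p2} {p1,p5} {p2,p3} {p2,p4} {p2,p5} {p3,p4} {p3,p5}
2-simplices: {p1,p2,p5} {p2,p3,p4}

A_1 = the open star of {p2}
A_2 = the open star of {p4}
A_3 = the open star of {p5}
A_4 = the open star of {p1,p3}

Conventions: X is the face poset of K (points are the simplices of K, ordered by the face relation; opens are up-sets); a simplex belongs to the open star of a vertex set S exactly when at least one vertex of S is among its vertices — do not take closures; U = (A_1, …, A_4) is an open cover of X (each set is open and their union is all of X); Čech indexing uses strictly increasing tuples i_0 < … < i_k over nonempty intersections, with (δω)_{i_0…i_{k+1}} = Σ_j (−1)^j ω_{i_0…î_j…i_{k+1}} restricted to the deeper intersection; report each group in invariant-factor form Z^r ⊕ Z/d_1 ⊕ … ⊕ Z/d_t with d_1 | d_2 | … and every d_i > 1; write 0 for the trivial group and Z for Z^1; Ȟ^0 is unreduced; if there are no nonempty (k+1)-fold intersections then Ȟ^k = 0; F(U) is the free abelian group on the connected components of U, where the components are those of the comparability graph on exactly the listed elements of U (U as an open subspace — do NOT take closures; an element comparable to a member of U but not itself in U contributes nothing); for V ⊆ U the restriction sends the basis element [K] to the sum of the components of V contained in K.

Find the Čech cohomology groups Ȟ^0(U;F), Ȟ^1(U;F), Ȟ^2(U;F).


cover nerve:
  A1={{p2},{p1,p2},{p2,p3},{p2,p4},{p2,p5},{p1,p2,p5},{p2,p3,p4}} A2={{p4},{p2,p4},{p3,p4},{p2,p3,p4}} A3={{p5},{p1,p5},{p2,p5},{p3,p5},{p1,p2,p5}} A4={{p1},{p3},{p1,p2},{p1,p5},{p2,p3},{p3,p4},{p3,p5},{p1,p2,p5},{p2,p3,p4}}
  A12={{p2,p4},{p2,p3,p4}} A13={{p2,p5},{p1,p2,p5}} A14={{p1,p2},{p2,p3},{p1,p2,p5},{p2,p3,p4}} A24={{p3,p4},{p2,p3,p4}} A34={{p1,p5},{p3,p5},{p1,p2,p5}}
  A124={{p2,p3,p4}} A134={{p1,p2,p5}}
components per intersection:
  A1: {{p2},{p1,p2},{p2,p3},{p2,p4},{p2,p5},{p1,p2,p5},{p2,p3,p4}}
  A2: {{p4},{p2,p4},{p3,p4},{p2,p3,p4}}
  A3: {{p5},{p1,p5},{p2,p5},{p3,p5},{p1,p2,p5}}
  A4: {{p1},{p1,p2},{p1,p5},{p1,p2,p5}} {{p3},{p2,p3},{p3,p4},{p3,p5},{p2,p3,p4}}
  A12: {{p2,p4},{p2,p3,p4}}
  A13: {{p2,p5},{p1,p2,p5}}
  A14: {{p1,p2},{p1,p2,p5}} {{p2,p3},{p2,p3,p4}}
  A24: {{p3,p4},{p2,p3,p4}}
  A34: {{p1,p5},{p1,p2,p5}} {{p3,p5}}
  A124: {{p2,p3,p4}}
  A134: {{p1,p2,p5}}
C dims 5,7,2; δ0: rk 4, SNF 1^4; δ1: rk 2, SNF 1^2
Ȟ^0: (5−4)−0=1 ⇒ Z
Ȟ^1: (7−2)−4=1 ⇒ Z
Ȟ^2: (2−0)−2=0 ⇒ 0

Ȟ^0 = Z, Ȟ^1 = Z and Ȟ^2 = 0


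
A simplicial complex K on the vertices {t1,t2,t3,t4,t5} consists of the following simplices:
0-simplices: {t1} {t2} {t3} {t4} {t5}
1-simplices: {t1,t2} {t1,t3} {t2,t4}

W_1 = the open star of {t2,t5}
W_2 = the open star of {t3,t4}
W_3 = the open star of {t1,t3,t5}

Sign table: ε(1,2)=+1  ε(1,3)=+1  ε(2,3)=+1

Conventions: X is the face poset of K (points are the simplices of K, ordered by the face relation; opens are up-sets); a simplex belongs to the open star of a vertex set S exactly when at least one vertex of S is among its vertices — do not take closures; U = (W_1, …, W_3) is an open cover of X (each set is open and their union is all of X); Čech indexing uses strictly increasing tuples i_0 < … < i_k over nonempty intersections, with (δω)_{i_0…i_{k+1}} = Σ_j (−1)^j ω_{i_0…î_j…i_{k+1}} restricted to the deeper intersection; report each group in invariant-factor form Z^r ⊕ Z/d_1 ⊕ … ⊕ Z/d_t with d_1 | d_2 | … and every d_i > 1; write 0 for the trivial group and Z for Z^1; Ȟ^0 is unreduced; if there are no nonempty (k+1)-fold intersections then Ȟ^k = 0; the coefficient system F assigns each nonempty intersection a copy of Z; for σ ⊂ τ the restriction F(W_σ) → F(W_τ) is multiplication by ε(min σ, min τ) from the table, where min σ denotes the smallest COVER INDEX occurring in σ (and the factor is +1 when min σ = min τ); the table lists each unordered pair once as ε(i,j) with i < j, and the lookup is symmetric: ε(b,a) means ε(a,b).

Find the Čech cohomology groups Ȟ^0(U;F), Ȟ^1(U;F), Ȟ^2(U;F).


Ȟ^0(U;F) ≅ Z; Ȟ^1(U;F) ≅ Z; Ȟ^2(U;F) ≅ 0

nerve of the cover:
  W1={{t2},{t5},{t1,t2},{t2,t4}} W2={{t3},{t4},{t1,t3},{t2,t4}} W3={{t1},{t3},{t5},{t1,t2},{t1,t3}}
  W12={{t2,t4}} W13={{t5},{t1,t2}} W23={{t3},{t1,t3}}
C dims 3,3; δ0: rk 2, SNF 1^2
Ȟ^0 = (3 − 2) − 0 = 1, so Ȟ^0 ≅ Z
Ȟ^1 = (3 − 0) − 2 = 1, so Ȟ^1 ≅ Z
Ȟ^2 = (0 − 0) − 0 = 0, so Ȟ^2 ≅ 0
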